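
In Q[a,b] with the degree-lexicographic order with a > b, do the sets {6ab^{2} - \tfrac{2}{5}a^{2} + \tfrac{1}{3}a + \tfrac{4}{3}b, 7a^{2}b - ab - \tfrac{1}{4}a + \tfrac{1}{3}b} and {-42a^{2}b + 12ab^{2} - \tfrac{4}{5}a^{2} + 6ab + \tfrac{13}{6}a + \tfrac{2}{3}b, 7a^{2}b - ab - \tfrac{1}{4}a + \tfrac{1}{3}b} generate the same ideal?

Yes, the ideals are equal.

For a fixed monomial order, each ideal has a unique reduced Gröbner basis; comparing bases decides equality.
Buchberger on the first generating set:
f_1 = 6ab^{2} - \tfrac{2}{5}a^{2} + \tfrac{1}{3}a + \tfrac{4}{3}b, LT = ab^{2}.
f_2 = 7a^{2}b - ab - \tfrac{1}{4}a + \tfrac{1}{3}b, LT = a^{2}b.

S(f_1,f_2): lcm = a^{2}b^{2}. S = -\tfrac{1}{15}a^{3} + \tfrac{1}{7}ab^{2} + \tfrac{1}{18}a^{2} + \tfrac{65}{252}ab - \tfrac{1}{21}b^{2}.
  reduce S modulo (f_1, f_2):
  remainder -\tfrac{1}{15}a^{3} + \tfrac{41}{630}a^{2} + \tfrac{65}{252}ab - \tfrac{1}{21}b^{2} - \tfrac{1}{126}a - \tfrac{2}{63}b ≠ 0; add g_3 = -\tfrac{1}{15}a^{3} + \tfrac{41}{630}a^{2} + \tfrac{65}{252}ab - \tfrac{1}{21}b^{2} - \tfrac{1}{126}a - \tfrac{2}{63}b to the basis.

S(f_1,g_3): lcm = a^{3}b^{2}. S = -\tfrac{1}{15}a^{4} + \tfrac{41}{42}a^{2}b^{2} + \tfrac{325}{84}ab^{3} - \tfrac{5}{7}b^{4} + \tfrac{1}{18}a^{3} + \tfrac{2}{9}a^{2}b - \tfrac{5}{42}ab^{2} - \tfrac{10}{21}b^{3}.
  reduce S modulo (f_1, f_2, g_3):
  remainder -\tfrac{5}{7}b^{4} - \tfrac{10}{21}b^{3} + \tfrac{1}{315}a^{2} - \tfrac{29}{189}ab - \tfrac{170}{189}b^{2} + \tfrac{1}{189}a - \tfrac{4}{189}b ≠ 0; add g_4 = -\tfrac{5}{7}b^{4} - \tfrac{10}{21}b^{3} + \tfrac{1}{315}a^{2} - \tfrac{29}{189}ab - \tfrac{170}{189}b^{2} + \tfrac{1}{189}a - \tfrac{4}{189}b to the basis.

S(f_2,g_3): lcm = a^{3}b. S = \tfrac{5}{6}a^{2}b + \tfrac{325}{84}ab^{2} - \tfrac{5}{7}b^{3} - \tfrac{1}{28}a^{2} - \tfrac{1}{14}ab - \tfrac{10}{21}b^{2}.
  reduce S modulo (f_1, f_2, g_3, g_4):
  remainder -\tfrac{5}{7}b^{3} + \tfrac{2}{9}a^{2} + \tfrac{1}{21}ab - \tfrac{10}{21}b^{2} - \tfrac{5}{27}a - \tfrac{170}{189}b ≠ 0; add g_5 = -\tfrac{5}{7}b^{3} + \tfrac{2}{9}a^{2} + \tfrac{1}{21}ab - \tfrac{10}{21}b^{2} - \tfrac{5}{27}a - \tfrac{170}{189}b to the basis.

The other S-polynomials (S(f_1,g_4), S(f_2,g_4), S(g_3,g_4), S(f_1,g_5), S(f_2,g_5), S(g_3,g_5), S(g_4,g_5)) all reduce to 0 modulo the current basis, so we have a Gröbner basis.
Inter-reduce: drop elements whose leading term is divisible by another's, tail-reduce, and make monic.
Reduced Gröbner basis: {a^{3} - \tfrac{41}{42}a^{2} - \tfrac{325}{84}ab + \tfrac{5}{7}b^{2} + \tfrac{5}{42}a + \tfrac{10}{21}b, a^{2}b - \tfrac{1}{7}ab - \tfrac{1}{28}a + \tfrac{1}{21}b, ab^{2} - \tfrac{1}{15}a^{2} + \tfrac{1}{18}a + \tfrac{2}{9}b, b^{3} - \tfrac{14}{45}a^{2} - \tfrac{1}{15}ab + \tfrac{2}{3}b^{2} + \tfrac{7}{27}a + \tfrac{34}{27}b}.

Buchberger on the second generating set:
h_1 = -42a^{2}b + 12ab^{2} - \tfrac{4}{5}a^{2} + 6ab + \tfrac{13}{6}a + \tfrac{2}{3}b, LT = a^{2}b.
h_2 = 7a^{2}b - ab - \tfrac{1}{4}a + \tfrac{1}{3}b, LT = a^{2}b.

S(h_1,h_2): lcm = a^{2}b. S = -\tfrac{2}{7}ab^{2} + \tfrac{2}{105}a^{2} - \tfrac{1}{63}a - \tfrac{4}{63}b.
  reduce S modulo (h_1, h_2):
  remainder -\tfrac{2}{7}ab^{2} + \tfrac{2}{105}a^{2} - \tfrac{1}{63}a - \tfrac{4}{63}b ≠ 0; add k_3 = -\tfrac{2}{7}ab^{2} + \tfrac{2}{105}a^{2} - \tfrac{1}{63}a - \tfrac{4}{63}b to the basis.

S(h_1,k_3): lcm = a^{2}b^{2}. S = -\tfrac{2}{7}ab^{3} + \tfrac{1}{15}a^{3} + \tfrac{2}{105}a^{2}b - \tfrac{1}{7}ab^{2} - \tfrac{1}{18}a^{2} - \tfrac{23}{84}ab - \tfrac{1}{63}b^{2}.
  reduce S modulo (h_1, h_2, k_3):
  remainder \tfrac{1}{15}a^{3} - \tfrac{41}{630}a^{2} - \tfrac{65}{252}ab + \tfrac{1}{21}b^{2} + \tfrac{1}{126}a + \tfrac{2}{63}b ≠ 0; add k_4 = \tfrac{1}{15}a^{3} - \tfrac{41}{630}a^{2} - \tfrac{65}{252}ab + \tfrac{1}{21}b^{2} + \tfrac{1}{126}a + \tfrac{2}{63}b to the basis.

S(h_1,k_4): lcm = a^{3}b. S = -\tfrac{2}{7}a^{2}b^{2} + \tfrac{2}{105}a^{3} + \tfrac{5}{6}a^{2}b + \tfrac{325}{84}ab^{2} - \tfrac{5}{7}b^{3} - \tfrac{13}{252}a^{2} - \tfrac{17}{126}ab - \tfrac{10}{21}b^{2}.
  reduce S modulo (h_1, h_2, k_3, k_4):
  remainder -\tfrac{5}{7}b^{3} + \tfrac{2}{9}a^{2} + \tfrac{1}{21}ab - \tfrac{10}{21}b^{2} - \tfrac{5}{27}a - \tfrac{170}{189}b ≠ 0; add k_5 = -\tfrac{5}{7}b^{3} + \tfrac{2}{9}a^{2} + \tfrac{1}{21}ab - \tfrac{10}{21}b^{2} - \tfrac{5}{27}a - \tfrac{170}{189}b to the basis.

The other S-polynomials (S(h_2,k_3), S(h_2,k_4), S(k_3,k_4), S(h_1,k_5), S(h_2,k_5), S(k_3,k_5), S(k_4,k_5)) all reduce to 0 modulo the current basis, so we have a Gröbner basis.
Inter-reduce: drop elements whose leading term is divisible by another's, tail-reduce, and make monic.
Reduced Gröbner basis: {a^{3} - \tfrac{41}{42}a^{2} - \tfrac{325}{84}ab + \tfrac{5}{7}b^{2} + \tfrac{5}{42}a + \tfrac{10}{21}b, a^{2}b - \tfrac{1}{7}ab - \tfrac{1}{28}a + \tfrac{1}{21}b, ab^{2} - \tfrac{1}{15}a^{2} + \tfrac{1}{18}a + \tfrac{2}{9}b, b^{3} - \tfrac{14}{45}a^{2} - \tfrac{1}{15}ab + \tfrac{2}{3}b^{2} + \tfrac{7}{27}a + \tfrac{34}{27}b}.

The two bases agree; hence the ideals are identical.
The same test decides containment: I ⊆ J iff every generator of I reduces to 0 modulo a Gröbner basis of J.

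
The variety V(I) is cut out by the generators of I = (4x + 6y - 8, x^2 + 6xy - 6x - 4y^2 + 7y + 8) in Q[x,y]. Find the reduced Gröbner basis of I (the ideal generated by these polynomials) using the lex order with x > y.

f_1 = 4x + 6y - 8, LT = x.
f_2 = x^2 + 6xy - 6x - 4y^2 + 7y + 8, LT = x^2.

S(f_1,f_2): lcm = x^2. S = -9/2xy + 4x + 4y^2 - 7y - 8.
  leading term xy: subtract (-9/8y)·f_1 from -9/2xy + 4x + 4y^2 - 7y - 8 → 4x + 43/4y^2 - 16y - 8
  leading term x: subtract (1)·f_1 from 4x + 43/4y^2 - 16y - 8 → 43/4y^2 - 22y
  leading term y^2: no divisor's leading term divides it; move 43/4y^2 to the remainder.
  leading term y: no divisor's leading term divides it; move -22y to the remainder.
  remainder 43/4y^2 - 22y ≠ 0; add g_3 = 43/4y^2 - 22y to the basis.

The other S-polynomials (S(f_1,g_3), S(f_2,g_3)) all reduce to 0 modulo the current basis, so we have a Gröbner basis.
Inter-reduce: drop elements whose leading term is divisible by another's, tail-reduce, and make monic.

G = {x + 3/2y - 2, y^2 - 88/43y}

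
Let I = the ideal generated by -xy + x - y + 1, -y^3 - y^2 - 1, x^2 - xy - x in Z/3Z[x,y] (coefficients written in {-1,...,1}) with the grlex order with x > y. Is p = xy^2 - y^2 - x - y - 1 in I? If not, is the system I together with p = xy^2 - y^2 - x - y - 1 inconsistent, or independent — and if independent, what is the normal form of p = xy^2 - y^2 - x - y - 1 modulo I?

xy^2 - y^2 - x - y - 1 lies in I (it reduces to 0).

First compute the reduced Gröbner basis of I by Buchberger's algorithm.
f_1 = -xy + x - y + 1, LT = xy.
f_2 = -y^3 - y^2 - 1, LT = y^3.
f_3 = x^2 - xy - x, LT = x^2.

S(f_1,f_3): lcm = x^2y. S = xy^2 - x^2 - xy - x.
  reduce S modulo (f_1, f_2, f_3):
  remainder -y^2 - y - 1 ≠ 0; add h_4 = -y^2 - y - 1 to the basis.

S(f_2,h_4): lcm = y^3. S = -y + 1.
  reduce S modulo (f_1, f_2, f_3, h_4):
  remainder -y + 1 ≠ 0; add h_5 = -y + 1 to the basis.

The other S-polynomials (S(f_1,f_2), S(f_2,f_3), S(f_1,h_4), S(f_3,h_4), S(f_1,h_5), S(f_2,h_5), S(f_3,h_5), S(h_4,h_5)) all reduce to 0 modulo the current basis, so we have a Gröbner basis.
Inter-reduce: drop elements whose leading term is divisible by another's, tail-reduce, and make monic.
Reduced Gröbner basis: {x^2 + x, y - 1}.
Label its elements g_1 = x^2 + x, g_2 = y - 1.

Reduce p = xy^2 - y^2 - x - y - 1 modulo G:
  leading term xy^2: subtract (xy)·g_2 from xy^2 - y^2 - x - y - 1 → xy - y^2 - x - y - 1
  leading term xy: subtract (x)·g_2 from xy - y^2 - x - y - 1 → -y^2 - y - 1
  leading term y^2: subtract (-y)·g_2 from -y^2 - y - 1 → y - 1
  leading term y: subtract (1)·g_2 from y - 1 → 0
  normal form = 0.
Since the normal form is 0, p ∈ I.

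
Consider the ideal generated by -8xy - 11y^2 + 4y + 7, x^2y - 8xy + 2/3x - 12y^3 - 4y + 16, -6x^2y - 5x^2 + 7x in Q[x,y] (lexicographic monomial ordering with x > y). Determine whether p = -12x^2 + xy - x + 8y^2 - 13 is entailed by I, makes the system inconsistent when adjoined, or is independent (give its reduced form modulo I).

Adjoining -12x^2 + xy - x + 8y^2 - 13 makes the ideal the whole ring: the system is inconsistent.

First compute the reduced Gröbner basis of I by Buchberger's algorithm.
f_1 = -8xy - 11y^2 + 4y + 7, LT = xy.
f_2 = x^2y - 8xy + 2/3x - 12y^3 - 4y + 16, LT = x^2y.
f_3 = -6x^2y - 5x^2 + 7x, LT = x^2y.

S(f_1,f_2): lcm = x^2y. S = 11/8xy^2 + 15/2xy - 37/24x + 12y^3 + 4y - 16.
  reduce S modulo (f_1, f_2, f_3):
  remainder -37/24x + 647/64y^3 - 77/8y^2 + 573/64y - 151/16 ≠ 0; add h_4 = -37/24x + 647/64y^3 - 77/8y^2 + 573/64y - 151/16 to the basis.

S(f_1,f_3): lcm = x^2y. S = -5/6x^2 + 11/8xy^2 - 1/2xy + 7/24x.
  reduce S modulo (f_1, f_2, f_3, h_4):
  remainder 35585/4736y^4 + 258333/10952y^3 - 2437537/87616y^2 + 376807/10952y - 6603811/175232 ≠ 0; add h_5 = 35585/4736y^4 + 258333/10952y^3 - 2437537/87616y^2 + 376807/10952y - 6603811/175232 to the basis.

S(f_1,h_4): lcm = xy. S = 1941/296y^4 - 231/37y^3 + 1063/148y^2 - 245/37y - 7/8.
  reduce S modulo (f_1, f_2, f_3, h_4, h_5):
  remainder -2020083/75295y^3 + 2368954/75295y^2 - 2759417/75295y + 2410546/75295 ≠ 0; add h_6 = -2020083/75295y^3 + 2368954/75295y^2 - 2759417/75295y + 2410546/75295 to the basis.

S(f_2,h_4): lcm = x^2y. S = 1941/296xy^4 - 231/37xy^3 + 1719/296xy^2 - 1045/74xy + 2/3x - 12y^3 - 4y + 16.
  reduce S modulo (f_1, f_2, f_3, h_4, h_5, h_6):
  remainder 23075486431/52279748040y^2 + 56823976579/13069937010y - 250371392747/52279748040 ≠ 0; add h_7 = 23075486431/52279748040y^2 + 56823976579/13069937010y - 250371392747/52279748040 to the basis.

S(f_1,h_5): lcm = xy^4. S = -4133328/1316645xy^3 + 4875074/1316645xy^2 - 6028912/1316645xy + 6603811/1316645x + 11/8y^5 - 1/2y^4 - 7/8y^3.
  reduce S modulo (f_1, f_2, f_3, h_4, h_5, h_6, h_7):
  remainder -6367956878397440/164228236929427y + 6367956878397440/164228236929427 ≠ 0; add h_8 = -6367956878397440/164228236929427y + 6367956878397440/164228236929427 to the basis.

The other S-polynomials (S(f_2,f_3), S(f_3,h_4), S(f_2,h_5), S(f_3,h_5), S(h_4,h_5), S(f_1,h_6), S(f_2,h_6), S(f_3,h_6), S(h_4,h_6), S(h_5,h_6), S(f_1,h_7), S(f_2,h_7), S(f_3,h_7), S(h_4,h_7), S(h_5,h_7), S(h_6,h_7), S(f_1,h_8), S(f_2,h_8), S(f_3,h_8), S(h_4,h_8), S(h_5,h_8), S(h_6,h_8), S(h_7,h_8)) all reduce to 0 modulo the current basis, so we have a Gröbner basis.
Inter-reduce: drop elements whose leading term is divisible by another's, tail-reduce, and make monic.
Reduced Gröbner basis: {x, y - 1}.
Label its elements g_1 = x, g_2 = y - 1.

Reduce p = -12x^2 + xy - x + 8y^2 - 13 modulo G:
  leading term x^2: subtract (-12x)·g_1 from -12x^2 + xy - x + 8y^2 - 13 → xy - x + 8y^2 - 13
  leading term xy: subtract (y)·g_1 from xy - x + 8y^2 - 13 → -x + 8y^2 - 13
  leading term x: subtract (-1)·g_1 from -x + 8y^2 - 13 → 8y^2 - 13
  leading term y^2: subtract (8y)·g_2 from 8y^2 - 13 → 8y - 13
  leading term y: subtract (8)·g_2 from 8y - 13 → -5
  leading term 1: no divisor's leading term divides it; move -5 to the remainder.
  normal form = -5.
The normal form is nonzero, so p ∉ I. Since p minus its normal form lies in I, I + (p) = I + (r) where r = -5; decide whether this ideal is the whole ring.
Here r = -5 is a nonzero constant, hence a unit: 1 ∈ I + (p), the Gröbner basis of I + (p) is {1}, and the enlarged system has no common solution — adjoining p is inconsistent.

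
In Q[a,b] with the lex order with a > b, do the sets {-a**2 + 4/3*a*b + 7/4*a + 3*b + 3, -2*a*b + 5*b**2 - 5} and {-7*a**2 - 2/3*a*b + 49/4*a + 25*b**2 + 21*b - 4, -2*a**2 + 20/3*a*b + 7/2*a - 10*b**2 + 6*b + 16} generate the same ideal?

Two ideals are equal iff their reduced Gröbner bases coincide (the reduced basis is unique for a fixed ordering).
Buchberger on the first generating set:
f_1 = -a**2 + 4/3*a*b + 7/4*a + 3*b + 3, LT = a**2.
f_2 = -2*a*b + 5*b**2 - 5, LT = a*b.

S(f_1,f_2): lcm = a**2*b. S = 7/6*a*b**2 - 7/4*a*b - 5/2*a - 3*b**2 - 3*b.
  reduce S modulo (f_1, f_2):
  remainder -5/2*a + 35/12*b**3 - 59/8*b**2 - 71/12*b + 35/8 ≠ 0; add g_3 = -5/2*a + 35/12*b**3 - 59/8*b**2 - 71/12*b + 35/8 to the basis.

S(f_1,g_3): lcm = a**2. S = 7/6*a*b**3 - 59/20*a*b**2 - 37/10*a*b - 3*b - 3.
  reduce S modulo (f_1, f_2, g_3):
  remainder 35/12*b**4 - 59/8*b**3 - 73/6*b**2 + 35/8*b + 25/4 ≠ 0; add g_4 = 35/12*b**4 - 59/8*b**3 - 73/6*b**2 + 35/8*b + 25/4 to the basis.

The other S-polynomials (S(f_2,g_3), S(f_1,g_4), S(f_2,g_4), S(g_3,g_4)) all reduce to 0 modulo the current basis, so we have a Gröbner basis.
Inter-reduce: drop elements whose leading term is divisible by another's, tail-reduce, and make monic.
Reduced Gröbner basis: {a - 7/6*b**3 + 59/20*b**2 + 71/30*b - 7/4, b**4 - 177/70*b**3 - 146/35*b**2 + 3/2*b + 15/7}.

Buchberger on the second generating set:
h_1 = -7*a**2 - 2/3*a*b + 49/4*a + 25*b**2 + 21*b - 4, LT = a**2.
h_2 = -2*a**2 + 20/3*a*b + 7/2*a - 10*b**2 + 6*b + 16, LT = a**2.

S(h_1,h_2): lcm = a**2. S = 24/7*a*b - 60/7*b**2 + 60/7.
  reduce S modulo (h_1, h_2):
  remainder 24/7*a*b - 60/7*b**2 + 60/7 ≠ 0; add k_3 = 24/7*a*b - 60/7*b**2 + 60/7 to the basis.

S(h_1,k_3): lcm = a**2*b. S = 109/42*a*b**2 - 7/4*a*b - 5/2*a - 25/7*b**3 - 3*b**2 + 4/7*b.
  reduce S modulo (h_1, h_2, k_3):
  remainder -5/2*a + 35/12*b**3 - 59/8*b**2 - 71/12*b + 35/8 ≠ 0; add k_4 = -5/2*a + 35/12*b**3 - 59/8*b**2 - 71/12*b + 35/8 to the basis.

S(h_1,k_4): lcm = a**2. S = 7/6*a*b**3 - 59/20*a*b**2 - 159/70*a*b - 25/7*b**2 - 3*b + 4/7.
  reduce S modulo (h_1, h_2, k_3, k_4):
  remainder 35/12*b**4 - 59/8*b**3 - 73/6*b**2 + 35/8*b + 25/4 ≠ 0; add k_5 = 35/12*b**4 - 59/8*b**3 - 73/6*b**2 + 35/8*b + 25/4 to the basis.

The other S-polynomials (S(h_2,k_3), S(h_2,k_4), S(k_3,k_4), S(h_1,k_5), S(h_2,k_5), S(k_3,k_5), S(k_4,k_5)) all reduce to 0 modulo the current basis, so we have a Gröbner basis.
Inter-reduce: drop elements whose leading term is divisible by another's, tail-reduce, and make monic.
Reduced Gröbner basis: {a - 7/6*b**3 + 59/20*b**2 + 71/30*b - 7/4, b**4 - 177/70*b**3 - 146/35*b**2 + 3/2*b + 15/7}.

The two bases agree; hence the ideals are identical.
The choice of monomial ordering does not affect the verdict — as long as both bases are computed under the same ordering, their equality decides ideal equality.

Yes, the ideals are equal.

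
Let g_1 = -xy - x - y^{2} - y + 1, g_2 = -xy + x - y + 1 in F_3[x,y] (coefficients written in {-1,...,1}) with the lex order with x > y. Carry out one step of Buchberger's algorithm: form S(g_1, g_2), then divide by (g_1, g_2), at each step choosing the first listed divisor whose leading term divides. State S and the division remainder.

lcm(LM(g_1), LM(g_2)) = xy.
S = (lcm/LT(g_1))·g_1 − (lcm/LT(g_2))·g_2 = -x + y^{2}.
Reduce S modulo (g_1, g_2) in that order:
  leading term x: no divisor's leading term divides it; move -x to the remainder.
  leading term y^{2}: no divisor's leading term divides it; move y^{2} to the remainder.
The remainder -x + y^{2} is nonzero, so it would be added as the next basis element.

S(g_1, g_2) = -x + y^{2}; remainder on division = -x + y^{2}.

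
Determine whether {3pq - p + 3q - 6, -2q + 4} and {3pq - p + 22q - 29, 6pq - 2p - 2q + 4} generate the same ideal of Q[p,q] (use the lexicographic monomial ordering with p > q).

Two ideals are equal iff their reduced Gröbner bases coincide (the reduced basis is unique for a fixed ordering).
Buchberger on the first generating set:
f_1 = 3pq - p + 3q - 6, LT = pq.
f_2 = -2q + 4, LT = q.

S(f_1,f_2): lcm = pq. S = 5/3p + q - 2.
  reduce S modulo (f_1, f_2):
  remainder 5/3p ≠ 0; add g_3 = 5/3p to the basis.

The other S-polynomials (S(f_1,g_3), S(f_2,g_3)) all reduce to 0 modulo the current basis, so we have a Gröbner basis.
Inter-reduce: drop elements whose leading term is divisible by another's, tail-reduce, and make monic.
Reduced Gröbner basis: {p, q - 2}.

Buchberger on the second generating set:
h_1 = 3pq - p + 22q - 29, LT = pq.
h_2 = 6pq - 2p - 2q + 4, LT = pq.

S(h_1,h_2): lcm = pq. S = 23/3q - 31/3.
  reduce S modulo (h_1, h_2):
  remainder 23/3q - 31/3 ≠ 0; add k_3 = 23/3q - 31/3 to the basis.

S(h_1,k_3): lcm = pq. S = 70/69p + 22/3q - 29/3.
  reduce S modulo (h_1, h_2, k_3):
  remainder 70/69p + 5/23 ≠ 0; add k_4 = 70/69p + 5/23 to the basis.

The other S-polynomials (S(h_2,k_3), S(h_1,k_4), S(h_2,k_4), S(k_3,k_4)) all reduce to 0 modulo the current basis, so we have a Gröbner basis.
Inter-reduce: drop elements whose leading term is divisible by another's, tail-reduce, and make monic.
Reduced Gröbner basis: {p + 3/14, q - 31/23}.

The bases are distinct; the ideals are different.

No, the ideals differ.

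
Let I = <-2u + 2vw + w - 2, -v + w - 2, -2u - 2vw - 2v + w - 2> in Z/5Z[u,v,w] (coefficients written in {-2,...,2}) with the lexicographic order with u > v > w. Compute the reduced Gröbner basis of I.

f_1 = -2u + 2vw + w - 2, LT = u.
f_2 = -v + w - 2, LT = v.
f_3 = -2u - 2vw - 2v + w - 2, LT = u.

S(f_1,f_3): lcm = u. S = -2vw - v.
  leading term vw: subtract (2w)·f_2 from -2vw - v → -v - 2w^2 - w
  leading term v: subtract (1)·f_2 from -v - 2w^2 - w → -2w^2 - 2w + 2
  leading term w^2: no divisor's leading term divides it; move -2w^2 to the remainder.
  leading term w: no divisor's leading term divides it; move -2w to the remainder.
  leading term 1: no divisor's leading term divides it; move 2 to the remainder.
  remainder -2w^2 - 2w + 2 ≠ 0; add g_4 = -2w^2 - 2w + 2 to the basis.

The other S-polynomials (S(f_1,f_2), S(f_2,f_3), S(f_1,g_4), S(f_2,g_4), S(f_3,g_4)) all reduce to 0 modulo the current basis, so we have a Gröbner basis.
Inter-reduce: drop elements whose leading term is divisible by another's, tail-reduce, and make monic.

G = {u, v - w + 2, w^2 + w - 1}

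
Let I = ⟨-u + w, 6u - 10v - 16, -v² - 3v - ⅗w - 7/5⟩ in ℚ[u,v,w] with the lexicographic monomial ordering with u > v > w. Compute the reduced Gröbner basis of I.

G = {u - w, v - ⅗w + 8/5, w² + 4/3w - 7/3}

f_1 = -u + w, LT = u.
f_2 = 6u - 10v - 16, LT = u.
f_3 = -v² - 3v - ⅗w - 7/5, LT = v².

S(f_1,f_2): lcm = u. S = 5/3v - w + 8/3.
  leading term v: no divisor's leading term divides it; move 5/3v to the remainder.
  leading term w: no divisor's leading term divides it; move -w to the remainder.
  leading term 1: no divisor's leading term divides it; move 8/3 to the remainder.
  remainder 5/3v - w + 8/3 ≠ 0; add g_4 = 5/3v - w + 8/3 to the basis.

S(f_3,g_4): lcm = v². S = ⅗vw + 7/5v + ⅗w + 7/5.
  leading term vw: subtract (9/25w)·g_4 from ⅗vw + 7/5v + ⅗w + 7/5 → 7/5v + 9/25w² - 9/25w + 7/5
  leading term v: subtract (21/25)·g_4 from 7/5v + 9/25w² - 9/25w + 7/5 → 9/25w² + 12/25w - 21/25
  leading term w²: no divisor's leading term divides it; move 9/25w² to the remainder.
  leading term w: no divisor's leading term divides it; move 12/25w to the remainder.
  leading term 1: no divisor's leading term divides it; move -21/25 to the remainder.
  remainder 9/25w² + 12/25w - 21/25 ≠ 0; add g_5 = 9/25w² + 12/25w - 21/25 to the basis.

The other S-polynomials (S(f_1,f_3), S(f_2,f_3), S(f_1,g_4), S(f_2,g_4), S(f_1,g_5), S(f_2,g_5), S(f_3,g_5), S(g_4,g_5)) all reduce to 0 modulo the current basis, so we have a Gröbner basis.
Inter-reduce: drop elements whose leading term is divisible by another's, tail-reduce, and make monic.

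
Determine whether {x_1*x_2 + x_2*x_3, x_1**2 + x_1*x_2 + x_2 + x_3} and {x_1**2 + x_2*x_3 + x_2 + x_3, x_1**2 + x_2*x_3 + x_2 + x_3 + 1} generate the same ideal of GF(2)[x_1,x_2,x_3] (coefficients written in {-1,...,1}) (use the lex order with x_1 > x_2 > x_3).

Two ideals are equal iff their reduced Gröbner bases coincide (the reduced basis is unique for a fixed ordering).
Buchberger on the first generating set:
f_1 = x_1*x_2 + x_2*x_3, LT = x_1*x_2.
f_2 = x_1**2 + x_1*x_2 + x_2 + x_3, LT = x_1**2.

S(f_1,f_2): lcm = x_1**2*x_2. S = x_1*x_2**2 + x_1*x_2*x_3 + x_2**2 + x_2*x_3.
  leading term x_1*x_2**2: subtract (x_2)·f_1 from x_1*x_2**2 + x_1*x_2*x_3 + x_2**2 + x_2*x_3 → x_1*x_2*x_3 + x_2**2*x_3 + x_2**2 + x_2*x_3
  leading term x_1*x_2*x_3: subtract (x_3)·f_1 from x_1*x_2*x_3 + x_2**2*x_3 + x_2**2 + x_2*x_3 → x_2**2*x_3 + x_2**2 + x_2*x_3**2 + x_2*x_3
  leading term x_2**2*x_3: no divisor's leading term divides it; move x_2**2*x_3 to the remainder.
  leading term x_2**2: no divisor's leading term divides it; move x_2**2 to the remainder.
  leading term x_2*x_3**2: no divisor's leading term divides it; move x_2*x_3**2 to the remainder.
  leading term x_2*x_3: no divisor's leading term divides it; move x_2*x_3 to the remainder.
  remainder x_2**2*x_3 + x_2**2 + x_2*x_3**2 + x_2*x_3 ≠ 0; add g_3 = x_2**2*x_3 + x_2**2 + x_2*x_3**2 + x_2*x_3 to the basis.

The other S-polynomials (S(f_1,g_3), S(f_2,g_3)) all reduce to 0 modulo the current basis, so we have a Gröbner basis.
Inter-reduce: drop elements whose leading term is divisible by another's, tail-reduce, and make monic.
Reduced Gröbner basis: {x_1**2 + x_2*x_3 + x_2 + x_3, x_1*x_2 + x_2*x_3, x_2**2*x_3 + x_2**2 + x_2*x_3**2 + x_2*x_3}.

Buchberger on the second generating set:
h_1 = x_1**2 + x_2*x_3 + x_2 + x_3, LT = x_1**2.
h_2 = x_1**2 + x_2*x_3 + x_2 + x_3 + 1, LT = x_1**2.

S(h_1,h_2): lcm = x_1**2. S = 1.
  leading term 1: no divisor's leading term divides it; move 1 to the remainder.
  remainder 1 ≠ 0; add k_3 = 1 to the basis.

The other S-polynomials (S(h_1,k_3), S(h_2,k_3)) all reduce to 0 modulo the current basis, so we have a Gröbner basis.
Inter-reduce: drop elements whose leading term is divisible by another's, tail-reduce, and make monic.
Reduced Gröbner basis: {1}.

These differ, so the ideals are not equal.

No, the ideals differ.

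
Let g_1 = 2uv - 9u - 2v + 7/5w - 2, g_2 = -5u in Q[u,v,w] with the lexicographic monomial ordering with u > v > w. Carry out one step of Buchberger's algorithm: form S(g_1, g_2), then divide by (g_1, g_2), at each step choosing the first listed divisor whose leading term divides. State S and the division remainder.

lcm(LM(g_1), LM(g_2)) = uv.
S = (lcm/LT(g_1))·g_1 − (lcm/LT(g_2))·g_2 = -9/2u - v + 7/10w - 1.
Reduce S modulo (g_1, g_2) in that order:
  leading term u: subtract (9/10)·g_2 from -9/2u - v + 7/10w - 1 → -v + 7/10w - 1
  leading term v: no divisor's leading term divides it; move -v to the remainder.
  leading term w: no divisor's leading term divides it; move 7/10w to the remainder.
  leading term 1: no divisor's leading term divides it; move -1 to the remainder.
The remainder -v + 7/10w - 1 is nonzero, so it would be added as the next basis element.
An S-polynomial is built so that the two leading terms cancel; whether anything survives reduction is exactly the Gröbner-basis criterion.

S(g_1, g_2) = -9/2u - v + 7/10w - 1; remainder on division = -v + 7/10w - 1.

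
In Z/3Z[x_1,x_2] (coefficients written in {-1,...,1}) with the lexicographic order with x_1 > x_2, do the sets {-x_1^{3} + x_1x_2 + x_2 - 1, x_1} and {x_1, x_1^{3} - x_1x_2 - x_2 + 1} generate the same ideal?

Yes, the ideals are equal.

For a fixed monomial order, each ideal has a unique reduced Gröbner basis; comparing bases decides equality.
Buchberger on the first generating set:
f_1 = -x_1^{3} + x_1x_2 + x_2 - 1, LT = x_1^{3}.
f_2 = x_1, LT = x_1.

S(f_1,f_2): lcm = x_1^{3}. S = -x_1x_2 - x_2 + 1.
  leading term x_1x_2: subtract (-x_2)·f_2 from -x_1x_2 - x_2 + 1 → -x_2 + 1
  leading term x_2: no divisor's leading term divides it; move -x_2 to the remainder.
  leading term 1: no divisor's leading term divides it; move 1 to the remainder.
  remainder -x_2 + 1 ≠ 0; add g_3 = -x_2 + 1 to the basis.

S(f_1,g_3): leading monomials are coprime, so the S-polynomial reduces to 0 (Buchberger's first criterion).
S(f_2,g_3): leading monomials are coprime, so the S-polynomial reduces to 0 (Buchberger's first criterion).
Every S-polynomial of the final basis reduces to 0, so we have a Gröbner basis.
Inter-reduce: drop elements whose leading term is divisible by another's, tail-reduce, and make monic.
Reduced Gröbner basis: {x_1, x_2 - 1}.

Buchberger on the second generating set:
h_1 = x_1, LT = x_1.
h_2 = x_1^{3} - x_1x_2 - x_2 + 1, LT = x_1^{3}.

S(h_1,h_2): lcm = x_1^{3}. S = x_1x_2 + x_2 - 1.
  leading term x_1x_2: subtract (x_2)·h_1 from x_1x_2 + x_2 - 1 → x_2 - 1
  leading term x_2: no divisor's leading term divides it; move x_2 to the remainder.
  leading term 1: no divisor's leading term divides it; move -1 to the remainder.
  remainder x_2 - 1 ≠ 0; add k_3 = x_2 - 1 to the basis.

S(h_1,k_3): leading monomials are coprime, so the S-polynomial reduces to 0 (Buchberger's first criterion).
S(h_2,k_3): leading monomials are coprime, so the S-polynomial reduces to 0 (Buchberger's first criterion).
Every S-polynomial of the final basis reduces to 0, so we have a Gröbner basis.
Inter-reduce: drop elements whose leading term is divisible by another's, tail-reduce, and make monic.
Reduced Gröbner basis: {x_1, x_2 - 1}.

Same reduced basis, so the two generating sets span the same ideal.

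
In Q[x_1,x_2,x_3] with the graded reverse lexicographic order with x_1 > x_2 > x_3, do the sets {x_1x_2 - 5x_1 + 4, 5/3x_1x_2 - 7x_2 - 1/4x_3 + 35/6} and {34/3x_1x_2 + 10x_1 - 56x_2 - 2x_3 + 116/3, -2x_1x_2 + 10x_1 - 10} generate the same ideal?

No, the ideals differ.

Since reduced Gröbner bases are canonical representatives of ideals under a given ordering, it suffices to compute and compare them.
Buchberger on the first generating set:
f_1 = x_1x_2 - 5x_1 + 4, LT = x_1x_2.
f_2 = 5/3x_1x_2 - 7x_2 - 1/4x_3 + 35/6, LT = x_1x_2.

S(f_1,f_2): lcm = x_1x_2. S = -5x_1 + 21/5x_2 + 3/20x_3 + 1/2.
  leading term x_1: no divisor's leading term divides it; move -5x_1 to the remainder.
  leading term x_2: no divisor's leading term divides it; move 21/5x_2 to the remainder.
  leading term x_3: no divisor's leading term divides it; move 3/20x_3 to the remainder.
  leading term 1: no divisor's leading term divides it; move 1/2 to the remainder.
  remainder -5x_1 + 21/5x_2 + 3/20x_3 + 1/2 ≠ 0; add g_3 = -5x_1 + 21/5x_2 + 3/20x_3 + 1/2 to the basis.

S(f_1,g_3): lcm = x_1x_2. S = 21/25x_2^2 + 3/100x_2x_3 - 5x_1 + 1/10x_2 + 4.
  leading term x_2^2: no divisor's leading term divides it; move 21/25x_2^2 to the remainder.
  leading term x_2x_3: no divisor's leading term divides it; move 3/100x_2x_3 to the remainder.
  leading term x_1: subtract (1)·g_3 from -5x_1 + 1/10x_2 + 4 → -41/10x_2 - 3/20x_3 + 7/2
  leading term x_2: no divisor's leading term divides it; move -41/10x_2 to the remainder.
  leading term x_3: no divisor's leading term divides it; move -3/20x_3 to the remainder.
  leading term 1: no divisor's leading term divides it; move 7/2 to the remainder.
  remainder 21/25x_2^2 + 3/100x_2x_3 - 41/10x_2 - 3/20x_3 + 7/2 ≠ 0; add g_4 = 21/25x_2^2 + 3/100x_2x_3 - 41/10x_2 - 3/20x_3 + 7/2 to the basis.

The other S-polynomials (S(f_2,g_3), S(f_1,g_4), S(f_2,g_4), S(g_3,g_4)) all reduce to 0 modulo the current basis, so we have a Gröbner basis.
Inter-reduce: drop elements whose leading term is divisible by another's, tail-reduce, and make monic.
Reduced Gröbner basis: {x_2^2 + 1/28x_2x_3 - 205/42x_2 - 5/28x_3 + 25/6, x_1 - 21/25x_2 - 3/100x_3 - 1/10}.

Buchberger on the second generating set:
h_1 = 34/3x_1x_2 + 10x_1 - 56x_2 - 2x_3 + 116/3, LT = x_1x_2.
h_2 = -2x_1x_2 + 10x_1 - 10, LT = x_1x_2.

S(h_1,h_2): lcm = x_1x_2. S = 100/17x_1 - 84/17x_2 - 3/17x_3 - 27/17.
  leading term x_1: no divisor's leading term divides it; move 100/17x_1 to the remainder.
  leading term x_2: no divisor's leading term divides it; move -84/17x_2 to the remainder.
  leading term x_3: no divisor's leading term divides it; move -3/17x_3 to the remainder.
  leading term 1: no divisor's leading term divides it; move -27/17 to the remainder.
  remainder 100/17x_1 - 84/17x_2 - 3/17x_3 - 27/17 ≠ 0; add k_3 = 100/17x_1 - 84/17x_2 - 3/17x_3 - 27/17 to the basis.

S(h_1,k_3): lcm = x_1x_2. S = 21/25x_2^2 + 3/100x_2x_3 + 15/17x_1 - 7941/1700x_2 - 3/17x_3 + 58/17.
  leading term x_2^2: no divisor's leading term divides it; move 21/25x_2^2 to the remainder.
  leading term x_2x_3: no divisor's leading term divides it; move 3/100x_2x_3 to the remainder.
  leading term x_1: subtract (3/20)·k_3 from 15/17x_1 - 7941/1700x_2 - 3/17x_3 + 58/17 → -393/100x_2 - 3/20x_3 + 73/20
  leading term x_2: no divisor's leading term divides it; move -393/100x_2 to the remainder.
  leading term x_3: no divisor's leading term divides it; move -3/20x_3 to the remainder.
  leading term 1: no divisor's leading term divides it; move 73/20 to the remainder.
  remainder 21/25x_2^2 + 3/100x_2x_3 - 393/100x_2 - 3/20x_3 + 73/20 ≠ 0; add k_4 = 21/25x_2^2 + 3/100x_2x_3 - 393/100x_2 - 3/20x_3 + 73/20 to the basis.

The other S-polynomials (S(h_2,k_3), S(h_1,k_4), S(h_2,k_4), S(k_3,k_4)) all reduce to 0 modulo the current basis, so we have a Gröbner basis.
Inter-reduce: drop elements whose leading term is divisible by another's, tail-reduce, and make monic.
Reduced Gröbner basis: {x_2^2 + 1/28x_2x_3 - 131/28x_2 - 5/28x_3 + 365/84, x_1 - 21/25x_2 - 3/100x_3 - 27/100}.

Since the reduced bases disagree, the two ideals are not the same.
The same test decides containment: I ⊆ J iff every generator of I reduces to 0 modulo a Gröbner basis of J.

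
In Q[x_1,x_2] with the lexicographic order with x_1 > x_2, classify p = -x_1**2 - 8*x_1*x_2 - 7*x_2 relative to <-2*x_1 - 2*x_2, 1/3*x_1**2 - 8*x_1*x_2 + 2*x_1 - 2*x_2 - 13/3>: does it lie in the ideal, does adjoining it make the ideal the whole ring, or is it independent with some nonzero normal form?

First compute the reduced Gröbner basis of I by Buchberger's algorithm.
f_1 = -2*x_1 - 2*x_2, LT = x_1.
f_2 = 1/3*x_1**2 - 8*x_1*x_2 + 2*x_1 - 2*x_2 - 13/3, LT = x_1**2.

S(f_1,f_2): lcm = x_1**2. S = 25*x_1*x_2 - 6*x_1 + 6*x_2 + 13.
  reduce S modulo (f_1, f_2):
  remainder -25*x_2**2 + 12*x_2 + 13 ≠ 0; add h_3 = -25*x_2**2 + 12*x_2 + 13 to the basis.

The other S-polynomials (S(f_1,h_3), S(f_2,h_3)) all reduce to 0 modulo the current basis, so we have a Gröbner basis.
Inter-reduce: drop elements whose leading term is divisible by another's, tail-reduce, and make monic.
Reduced Gröbner basis: {x_1 + x_2, x_2**2 - 12/25*x_2 - 13/25}.
Label its elements g_1 = x_1 + x_2, g_2 = x_2**2 - 12/25*x_2 - 13/25.

Reduce p = -x_1**2 - 8*x_1*x_2 - 7*x_2 modulo G:
  leading term x_1**2: subtract (-x_1)·g_1 from -x_1**2 - 8*x_1*x_2 - 7*x_2 → -7*x_1*x_2 - 7*x_2
  leading term x_1*x_2: subtract (-7*x_2)·g_1 from -7*x_1*x_2 - 7*x_2 → 7*x_2**2 - 7*x_2
  leading term x_2**2: subtract (7)·g_2 from 7*x_2**2 - 7*x_2 → -91/25*x_2 + 91/25
  leading term x_2: no divisor's leading term divides it; move -91/25*x_2 to the remainder.
  leading term 1: no divisor's leading term divides it; move 91/25 to the remainder.
  normal form = -91/25*x_2 + 91/25.
The normal form is nonzero, so p ∉ I. Since p minus its normal form lies in I, I + (p) = I + (r) where r = -91/25*x_2 + 91/25; decide whether this ideal is the whole ring.
Run Buchberger on G together with r (pairs among the g_i already reduce to 0 since G is a Gröbner basis):
g_1 = x_1 + x_2, LT = x_1.
g_2 = x_2**2 - 12/25*x_2 - 13/25, LT = x_2**2.
r = -91/25*x_2 + 91/25, LT = x_2.

The S-polynomials (S(g_1,g_2), S(g_1,r), S(g_2,r)) all reduce to 0 modulo the current basis, so we have a Gröbner basis.
Inter-reduce: drop elements whose leading term is divisible by another's, tail-reduce, and make monic.
Reduced Gröbner basis: {x_1 + 1, x_2 - 1}.
The reduced Gröbner basis of I + (p) is {x_1 + 1, x_2 - 1} ≠ {1}, a proper ideal, so the enlarged system stays consistent: p is independent of I, with normal form -91/25*x_2 + 91/25.

The remainder on division by a Gröbner basis is unique — it is the normal form.

-x_1**2 - 8*x_1*x_2 - 7*x_2 is independent of I; its normal form modulo I is -91/25*x_2 + 91/25.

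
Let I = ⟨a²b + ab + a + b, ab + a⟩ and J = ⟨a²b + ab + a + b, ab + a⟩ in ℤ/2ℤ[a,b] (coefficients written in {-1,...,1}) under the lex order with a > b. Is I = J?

Yes, the ideals are equal.

For a fixed monomial order, each ideal has a unique reduced Gröbner basis; comparing bases decides equality.
Buchberger on the first generating set:
f_1 = a²b + ab + a + b, LT = a²b.
f_2 = ab + a, LT = ab.

S(f_1,f_2): lcm = a²b. S = a² + ab + a + b.
  reduce S modulo (f_1, f_2):
  remainder a² + b ≠ 0; add g_3 = a² + b to the basis.

S(f_1,g_3): lcm = a²b. S = ab + a + b² + b.
  reduce S modulo (f_1, f_2, g_3):
  remainder b² + b ≠ 0; add g_4 = b² + b to the basis.

The other S-polynomials (S(f_2,g_3), S(f_1,g_4), S(f_2,g_4), S(g_3,g_4)) all reduce to 0 modulo the current basis, so we have a Gröbner basis.
Inter-reduce: drop elements whose leading term is divisible by another's, tail-reduce, and make monic.
Reduced Gröbner basis: {a² + b, ab + a, b² + b}.

Buchberger on the second generating set:
h_1 = a²b + ab + a + b, LT = a²b.
h_2 = ab + a, LT = ab.

S(h_1,h_2): lcm = a²b. S = a² + ab + a + b.
  reduce S modulo (h_1, h_2):
  remainder a² + b ≠ 0; add k_3 = a² + b to the basis.

S(h_1,k_3): lcm = a²b. S = ab + a + b² + b.
  reduce S modulo (h_1, h_2, k_3):
  remainder b² + b ≠ 0; add k_4 = b² + b to the basis.

The other S-polynomials (S(h_2,k_3), S(h_1,k_4), S(h_2,k_4), S(k_3,k_4)) all reduce to 0 modulo the current basis, so we have a Gröbner basis.
Inter-reduce: drop elements whose leading term is divisible by another's, tail-reduce, and make monic.
Reduced Gröbner basis: {a² + b, ab + a, b² + b}.

The two bases agree; hence the ideals are identical.
The same test decides containment: I ⊆ J iff every generator of I reduces to 0 modulo a Gröbner basis of J.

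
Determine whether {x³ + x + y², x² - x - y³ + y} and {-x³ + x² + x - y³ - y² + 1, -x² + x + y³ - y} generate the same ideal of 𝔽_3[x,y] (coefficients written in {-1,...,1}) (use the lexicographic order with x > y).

No, the ideals differ.

Equality of ideals is decidable: compute both reduced Gröbner bases (unique for the ordering) and check whether they agree.
Buchberger on the first generating set:
f_1 = x³ + x + y², LT = x³.
f_2 = x² - x - y³ + y, LT = x².

S(f_1,f_2): lcm = x³. S = x² + xy³ - xy + x + y².
  reduce S modulo (f_1, f_2):
  remainder xy³ - xy - x + y³ + y² - y ≠ 0; add g_3 = xy³ - xy - x + y³ + y² - y to the basis.

S(f_1,g_3): lcm = x³y³. S = x³y + x³ - x²y³ - x²y² + x²y + xy³ + y⁵.
  reduce S modulo (f_1, f_2, g_3):
  remainder -xy² - x - y⁶ - y⁴ + y² ≠ 0; add g_4 = -xy² - x - y⁶ - y⁴ + y² to the basis.

S(f_1,g_4): lcm = x³y². S = -x³ - x²y⁶ - x²y⁴ + x²y² + xy² + y⁴.
  reduce S modulo (f_1, f_2, g_3, g_4):
  remainder -y⁹ + y⁶ - y⁴ - y³ - y ≠ 0; add g_5 = -y⁹ + y⁶ - y⁴ - y³ - y to the basis.

S(g_3,g_4): lcm = xy³. S = xy - x - y⁷ - y⁵ - y³ + y² - y.
  reduce S modulo (f_1, f_2, g_3, g_4, g_5):
  remainder xy - x - y⁷ - y⁵ - y³ + y² - y ≠ 0; add g_6 = xy - x - y⁷ - y⁵ - y³ + y² - y to the basis.

S(g_3,g_5): lcm = xy⁹. S = -xy⁷ - xy⁴ - xy³ - xy + y⁹ + y⁸ - y⁷.
  reduce S modulo (f_1, f_2, g_3, g_4, g_5, g_6):
  remainder -x + y⁸ + y⁷ - y⁶ + y⁵ - y⁴ - y² + y ≠ 0; add g_7 = -x + y⁸ + y⁷ - y⁶ + y⁵ - y⁴ - y² + y to the basis.

The other S-polynomials (S(f_2,g_3), S(f_2,g_4), S(f_1,g_5), S(f_2,g_5), S(g_4,g_5), S(f_1,g_6), S(f_2,g_6), S(g_3,g_6), S(g_4,g_6), S(g_5,g_6), S(f_1,g_7), S(f_2,g_7), S(g_3,g_7), S(g_4,g_7), S(g_5,g_7), S(g_6,g_7)) all reduce to 0 modulo the current basis, so we have a Gröbner basis.
Inter-reduce: drop elements whose leading term is divisible by another's, tail-reduce, and make monic.
Reduced Gröbner basis: {x - y⁸ - y⁷ + y⁶ - y⁵ + y⁴ + y² - y, y⁹ - y⁶ + y⁴ + y³ + y}.

Buchberger on the second generating set:
h_1 = -x³ + x² + x - y³ - y² + 1, LT = x³.
h_2 = -x² + x + y³ - y, LT = x².

S(h_1,h_2): lcm = x³. S = xy³ - xy - x + y³ + y² - 1.
  reduce S modulo (h_1, h_2):
  remainder xy³ - xy - x + y³ + y² - 1 ≠ 0; add k_3 = xy³ - xy - x + y³ + y² - 1 to the basis.

S(h_1,k_3): lcm = x³y³. S = x³y + x³ + x²y³ - x²y² + x² - xy³ + y⁶ + y⁵ - y³.
  reduce S modulo (h_1, h_2, k_3):
  remainder -xy² - xy - y⁶ - y⁴ + y² - y + 1 ≠ 0; add k_4 = -xy² - xy - y⁶ - y⁴ + y² - y + 1 to the basis.

S(h_1,k_4): lcm = x³y². S = -x³y - x²y⁶ - x²y⁴ - x²y + x² - xy² + y⁵ + y⁴ - y².
  reduce S modulo (h_1, h_2, k_3, k_4):
  remainder -y⁹ + y⁶ - y⁴ + y³ - y² - y - 1 ≠ 0; add k_5 = -y⁹ + y⁶ - y⁴ + y³ - y² - y - 1 to the basis.

S(k_3,k_4): lcm = xy³. S = -xy² - xy - x - y⁷ - y⁵ - y³ + y - 1.
  reduce S modulo (h_1, h_2, k_3, k_4, k_5):
  remainder -x - y⁷ + y⁶ - y⁵ + y⁴ - y³ - y² - y + 1 ≠ 0; add k_6 = -x - y⁷ + y⁶ - y⁵ + y⁴ - y³ - y² - y + 1 to the basis.

The other S-polynomials (S(h_2,k_3), S(h_2,k_4), S(h_1,k_5), S(h_2,k_5), S(k_3,k_5), S(k_4,k_5), S(h_1,k_6), S(h_2,k_6), S(k_3,k_6), S(k_4,k_6), S(k_5,k_6)) all reduce to 0 modulo the current basis, so we have a Gröbner basis.
Inter-reduce: drop elements whose leading term is divisible by another's, tail-reduce, and make monic.
Reduced Gröbner basis: {x + y⁷ - y⁶ + y⁵ - y⁴ + y³ + y² + y - 1, y⁹ - y⁶ + y⁴ - y³ + y² + y + 1}.

These differ, so the ideals are not equal.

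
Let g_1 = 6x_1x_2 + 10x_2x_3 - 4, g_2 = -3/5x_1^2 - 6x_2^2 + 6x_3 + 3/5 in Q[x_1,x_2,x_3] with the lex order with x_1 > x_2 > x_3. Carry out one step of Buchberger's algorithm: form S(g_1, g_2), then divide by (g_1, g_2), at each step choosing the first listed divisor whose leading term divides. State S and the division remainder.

S(g_1, g_2) = 5/3x_1x_2x_3 - 2/3x_1 - 10x_2^3 + 10x_2x_3 + x_2; remainder on division = -2/3x_1 - 10x_2^3 - 25/9x_2x_3^2 + 10x_2x_3 + x_2 + 10/9x_3.

lcm(LM(g_1), LM(g_2)) = x_1^2x_2.
S = (lcm/LT(g_1))·g_1 − (lcm/LT(g_2))·g_2 = 5/3x_1x_2x_3 - 2/3x_1 - 10x_2^3 + 10x_2x_3 + x_2.
Reduce S modulo (g_1, g_2) in that order:
  leading term x_1x_2x_3: subtract (5/18x_3)·g_1 from 5/3x_1x_2x_3 - 2/3x_1 - 10x_2^3 + 10x_2x_3 + x_2 → -2/3x_1 - 10x_2^3 - 25/9x_2x_3^2 + 10x_2x_3 + x_2 + 10/9x_3
  leading term x_1: no divisor's leading term divides it; move -2/3x_1 to the remainder.
  leading term x_2^3: no divisor's leading term divides it; move -10x_2^3 to the remainder.
  leading term x_2x_3^2: no divisor's leading term divides it; move -25/9x_2x_3^2 to the remainder.
  leading term x_2x_3: no divisor's leading term divides it; move 10x_2x_3 to the remainder.
  leading term x_2: no divisor's leading term divides it; move x_2 to the remainder.
  leading term x_3: no divisor's leading term divides it; move 10/9x_3 to the remainder.
The remainder -2/3x_1 - 10x_2^3 - 25/9x_2x_3^2 + 10x_2x_3 + x_2 + 10/9x_3 is nonzero, so it would be added as the next basis element.
An S-polynomial is built so that the two leading terms cancel; whether anything survives reduction is exactly the Gröbner-basis criterion.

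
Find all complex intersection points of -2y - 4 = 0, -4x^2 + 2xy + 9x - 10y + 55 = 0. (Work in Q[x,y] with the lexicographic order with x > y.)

{(-15/4, -2), (5, -2)}

Compute a lex Gröbner basis by Buchberger's algorithm.
f_1 = -2y - 4, LT = y.
f_2 = -4x^2 + 2xy + 9x - 10y + 55, LT = x^2.

The S-polynomials (S(f_1,f_2)) all reduce to 0 modulo the current basis, so we have a Gröbner basis.
Inter-reduce: drop elements whose leading term is divisible by another's, tail-reduce, and make monic.
Reduced Gröbner basis: {x^2 - 5/4x - 75/4, y + 2}.

Since the basis is lex-ordered, y + 2 is univariate in y. Its roots are {-2}. Back-substituting each root into the other basis elements fixes the other coordinates.
  y = -2: the earlier basis element becomes x^2 - 5/4x - 75/4 = 0, giving x = -15/4, 5 — points (-15/4, -2), (5, -2).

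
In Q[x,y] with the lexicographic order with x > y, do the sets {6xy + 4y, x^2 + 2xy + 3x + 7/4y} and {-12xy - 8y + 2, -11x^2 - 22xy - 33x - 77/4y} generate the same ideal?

No, the ideals differ.

Two ideals are equal iff their reduced Gröbner bases coincide (the reduced basis is unique for a fixed ordering).
Buchberger on the first generating set:
f_1 = 6xy + 4y, LT = xy.
f_2 = x^2 + 2xy + 3x + 7/4y, LT = x^2.

S(f_1,f_2): lcm = x^2y. S = -2xy^2 - 7/3xy - 7/4y^2.
  leading term xy^2: subtract (-1/3y)·f_1 from -2xy^2 - 7/3xy - 7/4y^2 → -7/3xy - 5/12y^2
  leading term xy: subtract (-7/18)·f_1 from -7/3xy - 5/12y^2 → -5/12y^2 + 14/9y
  leading term y^2: no divisor's leading term divides it; move -5/12y^2 to the remainder.
  leading term y: no divisor's leading term divides it; move 14/9y to the remainder.
  remainder -5/12y^2 + 14/9y ≠ 0; add g_3 = -5/12y^2 + 14/9y to the basis.

The other S-polynomials (S(f_1,g_3), S(f_2,g_3)) all reduce to 0 modulo the current basis, so we have a Gröbner basis.
Inter-reduce: drop elements whose leading term is divisible by another's, tail-reduce, and make monic.
Reduced Gröbner basis: {x^2 + 3x + 5/12y, xy + 2/3y, y^2 - 56/15y}.

Buchberger on the second generating set:
h_1 = -12xy - 8y + 2, LT = xy.
h_2 = -11x^2 - 22xy - 33x - 77/4y, LT = x^2.

S(h_1,h_2): lcm = x^2y. S = -2xy^2 - 7/3xy - 1/6x - 7/4y^2.
  leading term xy^2: subtract (1/6y)·h_1 from -2xy^2 - 7/3xy - 1/6x - 7/4y^2 → -7/3xy - 1/6x - 5/12y^2 - 1/3y
  leading term xy: subtract (7/36)·h_1 from -7/3xy - 1/6x - 5/12y^2 - 1/3y → -1/6x - 5/12y^2 + 11/9y - 7/18
  leading term x: no divisor's leading term divides it; move -1/6x to the remainder.
  leading term y^2: no divisor's leading term divides it; move -5/12y^2 to the remainder.
  leading term y: no divisor's leading term divides it; move 11/9y to the remainder.
  leading term 1: no divisor's leading term divides it; move -7/18 to the remainder.
  remainder -1/6x - 5/12y^2 + 11/9y - 7/18 ≠ 0; add k_3 = -1/6x - 5/12y^2 + 11/9y - 7/18 to the basis.

S(h_1,k_3): lcm = xy. S = -5/2y^3 + 22/3y^2 - 5/3y - 1/6.
  leading term y^3: no divisor's leading term divides it; move -5/2y^3 to the remainder.
  leading term y^2: no divisor's leading term divides it; move 22/3y^2 to the remainder.
  leading term y: no divisor's leading term divides it; move -5/3y to the remainder.
  leading term 1: no divisor's leading term divides it; move -1/6 to the remainder.
  remainder -5/2y^3 + 22/3y^2 - 5/3y - 1/6 ≠ 0; add k_4 = -5/2y^3 + 22/3y^2 - 5/3y - 1/6 to the basis.

The other S-polynomials (S(h_2,k_3), S(h_1,k_4), S(h_2,k_4), S(k_3,k_4)) all reduce to 0 modulo the current basis, so we have a Gröbner basis.
Inter-reduce: drop elements whose leading term is divisible by another's, tail-reduce, and make monic.
Reduced Gröbner basis: {x + 5/2y^2 - 22/3y + 7/3, y^3 - 44/15y^2 + 2/3y + 1/15}.

Since the reduced bases disagree, the two ideals are not the same.
The same test decides containment: I ⊆ J iff every generator of I reduces to 0 modulo a Gröbner basis of J.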